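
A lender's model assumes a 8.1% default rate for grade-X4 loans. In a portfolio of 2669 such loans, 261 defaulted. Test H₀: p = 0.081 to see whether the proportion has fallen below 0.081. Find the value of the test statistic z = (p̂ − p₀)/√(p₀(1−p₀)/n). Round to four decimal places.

z = 3.1791

p̂ = 261/2669 = 0.097789.
Standard error under H₀: √(0.081×0.919/2669) = 0.005281.
z = (0.097789 − 0.081)/0.005281 = 0.016789/0.005281 = 3.1791.
p-value = P(Z < 3.179) ≈ 0.9993.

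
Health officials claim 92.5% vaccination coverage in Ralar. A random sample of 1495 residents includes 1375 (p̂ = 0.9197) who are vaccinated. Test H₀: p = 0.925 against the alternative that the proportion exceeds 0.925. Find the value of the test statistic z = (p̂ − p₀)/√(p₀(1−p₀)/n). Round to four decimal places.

z = -0.7733

p̂ = 1375/1495 = 0.919732.
Under H₀, SE = √(0.925·0.075/1495) = √(4.64047e-05) = 0.006812.
z = (0.919732 − 0.925)/0.006812 = -0.005268/0.006812 = -0.7733.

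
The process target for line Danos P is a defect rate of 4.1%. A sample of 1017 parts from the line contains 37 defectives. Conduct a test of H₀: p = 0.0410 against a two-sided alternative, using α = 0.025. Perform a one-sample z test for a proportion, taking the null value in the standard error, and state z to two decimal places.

z = -0.74

p̂ = 37/1017 = 0.0364.
Under H₀, SE = √(0.041·0.959/1017) = √(3.86618e-05) = 0.0062.
z = (0.0364 − 0.041)/0.0062 = -0.0046/0.0062 = -0.74.
p-value = 2·P(Z > 0.743) ≈ 0.4576. With α = 0.025, fail to reject H₀.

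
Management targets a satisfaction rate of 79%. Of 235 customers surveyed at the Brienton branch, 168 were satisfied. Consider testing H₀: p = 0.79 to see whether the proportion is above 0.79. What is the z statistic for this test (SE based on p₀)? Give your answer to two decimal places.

p̂ = 168/235 ≈ 0.71489.
Standard error under H₀: √(0.79×0.21/235) = 0.02657.
z = (0.71489 − 0.79)/0.02657 = -0.07511/0.02657 = -2.83.

z = -2.83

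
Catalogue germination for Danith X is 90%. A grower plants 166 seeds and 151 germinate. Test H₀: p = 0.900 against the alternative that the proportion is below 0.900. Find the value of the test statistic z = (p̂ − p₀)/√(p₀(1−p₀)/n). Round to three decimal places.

p̂ = 151/166 = 0.90964.
Under H₀, SE = √(0.9·0.1/166) = √(0.000542169) = 0.02328.
z = (0.90964 − 0.9)/0.02328 = 0.00964/0.02328 = 0.414.

z = 0.414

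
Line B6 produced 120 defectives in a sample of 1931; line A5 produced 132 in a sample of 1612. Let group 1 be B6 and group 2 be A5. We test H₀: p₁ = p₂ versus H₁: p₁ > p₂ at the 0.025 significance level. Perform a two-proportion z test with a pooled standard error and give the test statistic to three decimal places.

z = -2.277

p̂₁ = 120/1931 ≈ 0.062144, p̂₂ = 132/1612 ≈ 0.081886.
Pooled p̂ = (120+132)/(1931+1612) = 252/3543 = 0.071126.
SE = √(0.0660672 × 0.00113821) = 0.008672.
z = (0.062144 − 0.081886)/0.008672 = -0.019742/0.008672 = -2.277.
p-value = P(Z > -2.277) ≈ 0.9886. With α = 0.025, fail to reject H₀.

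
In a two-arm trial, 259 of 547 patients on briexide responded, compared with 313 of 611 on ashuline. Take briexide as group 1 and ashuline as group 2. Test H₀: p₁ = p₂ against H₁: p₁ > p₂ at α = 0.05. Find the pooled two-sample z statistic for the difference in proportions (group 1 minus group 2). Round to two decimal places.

p̂₁ = 259/547 ≈ 0.4735, p̂₂ = 313/611 ≈ 0.5123.
Pooled p̂ = (259+313)/(547+611) = 572/1158 = 0.4940.
SE = √(p̂(1−p̂)(1/n₁+1/n₂)) = √(0.4940·0.5060·0.00346481) = √(0.000866077) = 0.0294.
z = (0.4735 − 0.5123)/0.0294 = -0.0388/0.0294 = -1.32.
p-value = P(Z > -1.318) ≈ 0.9062. With α = 0.05, fail to reject H₀.

z = -1.32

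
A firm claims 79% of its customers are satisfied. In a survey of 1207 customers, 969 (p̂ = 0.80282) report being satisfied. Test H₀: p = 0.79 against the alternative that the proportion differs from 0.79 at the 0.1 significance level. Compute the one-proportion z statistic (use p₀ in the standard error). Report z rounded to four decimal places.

p̂ = 969/1207 = 0.802817.
SE = √(p₀(1−p₀)/n) = √(0.1659/1207) = 0.011724.
z = (0.802817 − 0.79)/0.011724 = 0.012817/0.011724 = 1.0932.
Two-sided p-value ≈ 2·Φ(−1.093) = 0.2743; since p > α = 0.1, fail to reject H₀.

z = 1.0932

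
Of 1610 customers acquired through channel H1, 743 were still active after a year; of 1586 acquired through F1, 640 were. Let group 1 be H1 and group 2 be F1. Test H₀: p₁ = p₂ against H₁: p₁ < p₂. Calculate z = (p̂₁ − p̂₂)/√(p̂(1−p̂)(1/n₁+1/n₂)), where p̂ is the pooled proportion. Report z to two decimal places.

p̂₁ = 743/1610 = 0.4615, p̂₂ = 640/1586 = 0.4035.
Pooled p̂ = (743+640)/(1610+1586) = 1383/3196 = 0.4327.
SE = √(p̂(1−p̂)(1/n₁+1/n₂)) = √(0.4327·0.5673·0.00125164) = √(0.000307245) = 0.0175.
z = (0.4615 − 0.4035)/0.0175 = 0.0580/0.0175 = 3.31.

z = 3.31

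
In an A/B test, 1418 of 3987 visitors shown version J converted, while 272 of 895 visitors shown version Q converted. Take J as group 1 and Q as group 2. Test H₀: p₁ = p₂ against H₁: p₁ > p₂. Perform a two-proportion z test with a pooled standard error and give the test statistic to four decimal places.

z = 2.9406

p̂₁ = 1418/3987 ≈ 0.355656, p̂₂ = 272/895 ≈ 0.303911.
Pooled p̂ = (1418+272)/(3987+895) = 1690/4882 = 0.346170.
SE = √(0.226336 × 0.00136813) = 0.017597.
z = (0.355656 − 0.303911)/0.017597 = 0.051745/0.017597 = 2.9406.
p-value = P(Z > 2.941) ≈ 0.0016.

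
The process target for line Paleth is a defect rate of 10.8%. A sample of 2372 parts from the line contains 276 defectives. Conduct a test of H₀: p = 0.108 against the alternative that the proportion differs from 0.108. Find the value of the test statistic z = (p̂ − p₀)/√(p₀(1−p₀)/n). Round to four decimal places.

p̂ = 276/2372 = 0.1163575.
SE = √(p₀(1−p₀)/n) = √(0.096336/2372) = 0.0063729.
z = (0.1163575 − 0.108)/0.0063729 = 0.0083575/0.0063729 = 1.3114.
Two-sided p-value ≈ 2·Φ(−1.311) = 0.1897.

z = 1.3114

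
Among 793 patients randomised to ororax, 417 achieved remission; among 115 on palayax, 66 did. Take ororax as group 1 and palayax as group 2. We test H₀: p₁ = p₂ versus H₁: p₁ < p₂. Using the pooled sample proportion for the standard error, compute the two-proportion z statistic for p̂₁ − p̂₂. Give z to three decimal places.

z = -0.965

p̂₁ = 417/793 = 0.52585, p̂₂ = 66/115 = 0.57391.
Pooled p̂ = (417+66)/(793+115) = 483/908 = 0.53194.
SE = √(p̂(1−p̂)(1/n₁+1/n₂)) = √(0.53194·0.46806·0.00995669) = √(0.00247902) = 0.04979.
z = (0.52585 − 0.57391)/0.04979 = -0.04806/0.04979 = -0.965.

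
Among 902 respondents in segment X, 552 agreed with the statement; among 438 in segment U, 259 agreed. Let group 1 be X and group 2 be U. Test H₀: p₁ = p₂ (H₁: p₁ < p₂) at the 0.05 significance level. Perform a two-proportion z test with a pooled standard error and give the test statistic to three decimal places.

z = 0.725

p̂₁ = 552/902 ≈ 0.61197, p̂₂ = 259/438 ≈ 0.59132.
Pooled p̂ = (552+259)/(902+438) = 811/1340 = 0.60522.
SE = √(p̂(1−p̂)(1/n₁+1/n₂)) = √(0.60522·0.39478·0.00339175) = √(0.000810384) = 0.02847.
z = (0.61197 − 0.59132)/0.02847 = 0.02065/0.02847 = 0.725.
p-value = P(Z < 0.725) ≈ 0.7659, so at α = 0.05 we fail to reject H₀.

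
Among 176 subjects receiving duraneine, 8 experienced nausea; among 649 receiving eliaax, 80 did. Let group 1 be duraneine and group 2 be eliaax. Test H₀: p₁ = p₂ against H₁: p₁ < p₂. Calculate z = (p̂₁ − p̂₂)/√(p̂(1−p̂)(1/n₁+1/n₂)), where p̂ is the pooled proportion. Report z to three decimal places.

p̂₁ = 8/176 = 0.045455, p̂₂ = 80/649 = 0.123267.
Pooled p̂ = (8+80)/(176+649) = 88/825 = 0.106667.
SE = √(0.0952889 × 0.00722265) = 0.026234.
z = (0.045455 − 0.123267)/0.026234 = -0.077812/0.026234 = -2.966.

z = -2.966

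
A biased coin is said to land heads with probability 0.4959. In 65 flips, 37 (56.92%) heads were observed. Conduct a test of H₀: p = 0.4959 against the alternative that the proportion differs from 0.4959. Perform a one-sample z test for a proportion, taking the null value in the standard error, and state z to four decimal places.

p̂ = 37/65 ≈ 0.569231.
SE = √(p₀(1−p₀)/n) = √(0.24998/65) = 0.062015.
z = (0.569231 − 0.4959)/0.062015 = 0.073331/0.062015 = 1.1825.

z = 1.1825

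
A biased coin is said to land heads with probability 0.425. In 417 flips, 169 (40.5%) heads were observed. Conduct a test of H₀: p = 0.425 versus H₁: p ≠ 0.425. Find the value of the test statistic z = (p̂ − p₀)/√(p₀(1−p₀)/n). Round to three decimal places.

z = -0.815

p̂ = 169/417 = 0.40528.
Under H₀, SE = √(0.425·0.575/417) = √(0.000586031) = 0.02421.
z = (0.40528 − 0.425)/0.02421 = -0.01972/0.02421 = -0.815.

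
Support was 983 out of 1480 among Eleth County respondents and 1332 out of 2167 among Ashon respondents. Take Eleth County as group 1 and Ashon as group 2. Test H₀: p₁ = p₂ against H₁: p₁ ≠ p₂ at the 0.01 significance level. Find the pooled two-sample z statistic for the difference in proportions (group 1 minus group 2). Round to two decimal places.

z = 3.05

p̂₁ = 983/1480 ≈ 0.66419, p̂₂ = 1332/2167 ≈ 0.61467.
Pooled p̂ = (983+1332)/(1480+2167) = 2315/3647 = 0.63477.
SE = √(0.231838 × 0.00113714) = 0.01624.
z = (0.66419 − 0.61467)/0.01624 = 0.04952/0.01624 = 3.05.
Two-sided p-value ≈ 2·Φ(−3.050) = 0.0023. With α = 0.01, reject H₀.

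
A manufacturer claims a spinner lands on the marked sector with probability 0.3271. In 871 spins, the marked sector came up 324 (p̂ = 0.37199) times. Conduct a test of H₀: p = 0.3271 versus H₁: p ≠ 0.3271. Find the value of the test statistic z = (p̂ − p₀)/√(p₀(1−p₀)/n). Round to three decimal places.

p̂ = 324/871 ≈ 0.371986.
SE = √(p₀(1−p₀)/n) = √(0.22011/871) = 0.015897.
z = (0.371986 − 0.3271)/0.015897 = 0.044886/0.015897 = 2.824.

z = 2.824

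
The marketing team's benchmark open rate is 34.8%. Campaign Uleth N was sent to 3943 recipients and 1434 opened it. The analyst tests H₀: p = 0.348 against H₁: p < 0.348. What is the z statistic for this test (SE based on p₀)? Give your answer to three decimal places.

p̂ = 1434/3943 = 0.363682.
Standard error under H₀: √(0.348×0.652/3943) = 0.007586.
z = (0.363682 − 0.348)/0.007586 = 0.015682/0.007586 = 2.067.
p-value = P(Z < 2.067) ≈ 0.9806.

z = 2.067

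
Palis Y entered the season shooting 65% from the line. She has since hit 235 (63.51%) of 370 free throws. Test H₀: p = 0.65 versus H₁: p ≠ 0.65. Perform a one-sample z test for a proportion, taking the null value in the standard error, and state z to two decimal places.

p̂ = 235/370 ≈ 0.6351.
SE = √(p₀(1−p₀)/n) = √(0.2275/370) = 0.0248.
z = (0.6351 − 0.65)/0.0248 = -0.0149/0.0248 = -0.60.
Two-sided p-value ≈ 2·Φ(−0.599) = 0.5489.

z = -0.60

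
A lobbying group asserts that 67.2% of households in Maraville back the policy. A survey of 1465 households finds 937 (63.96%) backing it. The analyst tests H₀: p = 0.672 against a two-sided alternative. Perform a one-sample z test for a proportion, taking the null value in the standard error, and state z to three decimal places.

z = -2.642

p̂ = 937/1465 ≈ 0.639590.
Standard error under H₀: √(0.672×0.328/1465) = 0.012266.
z = (0.639590 − 0.672)/0.012266 = -0.032410/0.012266 = -2.642.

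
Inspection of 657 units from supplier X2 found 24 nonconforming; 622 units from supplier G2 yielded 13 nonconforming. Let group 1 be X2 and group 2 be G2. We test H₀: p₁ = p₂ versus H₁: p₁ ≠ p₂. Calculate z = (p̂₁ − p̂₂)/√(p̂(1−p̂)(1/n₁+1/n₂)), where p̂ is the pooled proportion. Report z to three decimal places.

p̂₁ = 24/657 = 0.036530, p̂₂ = 13/622 = 0.020900.
Pooled p̂ = (24+13)/(657+622) = 37/1279 = 0.028929.
SE = √(0.028092 × 0.00312979) = 0.009377.
z = (0.036530 − 0.020900)/0.009377 = 0.015630/0.009377 = 1.667.

z = 1.667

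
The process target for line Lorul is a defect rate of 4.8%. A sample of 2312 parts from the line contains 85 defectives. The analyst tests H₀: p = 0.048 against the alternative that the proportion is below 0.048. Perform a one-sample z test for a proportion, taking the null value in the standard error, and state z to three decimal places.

p̂ = 85/2312 = 0.036765.
Under H₀, SE = √(0.048·0.952/2312) = √(1.97647e-05) = 0.004446.
z = (0.036765 − 0.048)/0.004446 = -0.011235/0.004446 = -2.527.

z = -2.527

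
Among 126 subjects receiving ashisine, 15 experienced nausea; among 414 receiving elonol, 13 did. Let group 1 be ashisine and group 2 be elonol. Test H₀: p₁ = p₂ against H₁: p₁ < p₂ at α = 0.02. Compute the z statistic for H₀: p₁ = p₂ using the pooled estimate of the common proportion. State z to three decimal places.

p̂₁ = 15/126 = 0.11905, p̂₂ = 13/414 = 0.03140.
Pooled p̂ = (15+13)/(126+414) = 28/540 = 0.05185.
SE = √(0.0491632 × 0.010352) = 0.02256.
z = (0.11905 − 0.03140)/0.02256 = 0.08765/0.02256 = 3.885.
p-value = P(Z < 3.885) ≈ 0.9999. With α = 0.02, fail to reject H₀.

z = 3.885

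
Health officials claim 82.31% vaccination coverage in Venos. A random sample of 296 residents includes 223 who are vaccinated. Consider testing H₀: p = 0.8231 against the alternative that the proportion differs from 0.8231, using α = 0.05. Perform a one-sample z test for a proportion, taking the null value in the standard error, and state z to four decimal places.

z = -3.1436

p̂ = 223/296 = 0.753378.
Under H₀, SE = √(0.8231·0.1769/296) = √(0.000491913) = 0.022179.
z = (0.753378 − 0.8231)/0.022179 = -0.069722/0.022179 = -3.1436.
p-value = 2·P(Z > 3.144) ≈ 0.0017; since p < α = 0.05, reject H₀.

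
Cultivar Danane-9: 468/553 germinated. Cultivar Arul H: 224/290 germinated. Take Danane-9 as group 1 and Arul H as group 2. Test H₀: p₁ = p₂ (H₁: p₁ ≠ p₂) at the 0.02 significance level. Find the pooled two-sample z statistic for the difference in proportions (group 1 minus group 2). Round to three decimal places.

p̂₁ = 468/553 = 0.846293, p̂₂ = 224/290 = 0.772414.
Pooled p̂ = (468+224)/(553+290) = 692/843 = 0.820878.
SE = √(0.147037 × 0.00525659) = 0.027801.
z = (0.846293 − 0.772414)/0.027801 = 0.073879/0.027801 = 2.657.
Two-sided p-value ≈ 2·Φ(−2.657) = 0.0079, so at α = 0.02 we reject H₀.

z = 2.657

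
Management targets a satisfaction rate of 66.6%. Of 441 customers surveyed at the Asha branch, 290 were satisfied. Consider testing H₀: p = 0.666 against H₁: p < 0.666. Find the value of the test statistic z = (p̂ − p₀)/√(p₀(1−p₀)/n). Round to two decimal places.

z = -0.37

p̂ = 290/441 ≈ 0.6576.
Under H₀, SE = √(0.666·0.334/441) = √(0.000504408) = 0.0225.
z = (0.6576 − 0.666)/0.0225 = -0.0084/0.0225 = -0.37.
p-value = P(Z < -0.374) ≈ 0.3541.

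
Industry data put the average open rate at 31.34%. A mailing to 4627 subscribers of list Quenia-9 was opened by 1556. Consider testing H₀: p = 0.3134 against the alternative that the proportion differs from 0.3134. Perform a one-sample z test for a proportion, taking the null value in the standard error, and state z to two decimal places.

p̂ = 1556/4627 = 0.33629.
Under H₀, SE = √(0.3134·0.6866/4627) = √(4.65054e-05) = 0.00682.
z = (0.33629 − 0.3134)/0.00682 = 0.02289/0.00682 = 3.36.

z = 3.36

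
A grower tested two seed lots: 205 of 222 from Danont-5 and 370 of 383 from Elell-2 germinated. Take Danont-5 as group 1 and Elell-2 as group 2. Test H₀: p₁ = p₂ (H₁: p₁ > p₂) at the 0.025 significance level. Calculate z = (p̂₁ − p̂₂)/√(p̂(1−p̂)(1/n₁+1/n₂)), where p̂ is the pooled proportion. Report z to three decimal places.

p̂₁ = 205/222 ≈ 0.923423, p̂₂ = 370/383 ≈ 0.966057.
Pooled p̂ = (205+370)/(222+383) = 575/605 = 0.950413.
SE = √(0.0471279 × 0.00711547) = 0.018312.
z = (0.923423 − 0.966057)/0.018312 = -0.042634/0.018312 = -2.328.
p-value = P(Z > -2.328) ≈ 0.9900, so at α = 0.025 we fail to reject H₀.

z = -2.328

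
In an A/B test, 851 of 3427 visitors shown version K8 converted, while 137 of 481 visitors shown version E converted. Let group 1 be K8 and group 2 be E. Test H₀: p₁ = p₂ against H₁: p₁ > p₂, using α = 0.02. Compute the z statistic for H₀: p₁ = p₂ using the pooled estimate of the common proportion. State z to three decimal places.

p̂₁ = 851/3427 ≈ 0.24832, p̂₂ = 137/481 ≈ 0.28482.
Pooled p̂ = (851+137)/(3427+481) = 988/3908 = 0.25281.
SE = √(p̂(1−p̂)(1/n₁+1/n₂)) = √(0.25281·0.74719·0.0023708) = √(0.000447843) = 0.02116.
z = (0.24832 − 0.28482)/0.02116 = -0.03650/0.02116 = -1.725.
p-value = P(Z > -1.725) ≈ 0.9577, so at α = 0.02 we fail to reject H₀.

z = -1.725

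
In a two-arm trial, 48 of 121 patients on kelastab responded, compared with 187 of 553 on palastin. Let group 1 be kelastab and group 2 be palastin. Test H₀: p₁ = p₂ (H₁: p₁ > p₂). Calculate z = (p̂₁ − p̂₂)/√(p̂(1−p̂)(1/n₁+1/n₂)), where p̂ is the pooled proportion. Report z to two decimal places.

p̂₁ = 48/121 = 0.3967, p̂₂ = 187/553 = 0.3382.
Pooled p̂ = (48+187)/(121+553) = 235/674 = 0.3487.
SE = √(0.227098 × 0.0100728) = 0.0478.
z = (0.3967 − 0.3382)/0.0478 = 0.0585/0.0478 = 1.22.

z = 1.22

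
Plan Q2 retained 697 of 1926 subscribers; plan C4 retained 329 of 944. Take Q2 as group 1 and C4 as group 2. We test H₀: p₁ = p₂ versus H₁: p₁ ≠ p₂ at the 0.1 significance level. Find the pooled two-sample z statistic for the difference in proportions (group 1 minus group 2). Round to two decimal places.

z = 0.70

p̂₁ = 697/1926 ≈ 0.36189, p̂₂ = 329/944 ≈ 0.34852.
Pooled p̂ = (697+329)/(1926+944) = 1026/2870 = 0.35749.
SE = √(0.229691 × 0.00157853) = 0.01904.
z = (0.36189 − 0.34852)/0.01904 = 0.01337/0.01904 = 0.70.
Two-sided p-value ≈ 2·Φ(−0.702) = 0.4825; since p > α = 0.1, fail to reject H₀.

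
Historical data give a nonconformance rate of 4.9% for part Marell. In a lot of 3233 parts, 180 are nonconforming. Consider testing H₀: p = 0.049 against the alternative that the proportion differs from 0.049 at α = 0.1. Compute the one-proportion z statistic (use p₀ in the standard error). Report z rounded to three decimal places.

z = 1.758

p̂ = 180/3233 ≈ 0.05568.
Standard error under H₀: √(0.049×0.951/3233) = 0.00380.
z = (0.05568 − 0.049)/0.00380 = 0.00668/0.00380 = 1.758.
Two-sided p-value ≈ 2·Φ(−1.758) = 0.0787. With α = 0.1, reject H₀.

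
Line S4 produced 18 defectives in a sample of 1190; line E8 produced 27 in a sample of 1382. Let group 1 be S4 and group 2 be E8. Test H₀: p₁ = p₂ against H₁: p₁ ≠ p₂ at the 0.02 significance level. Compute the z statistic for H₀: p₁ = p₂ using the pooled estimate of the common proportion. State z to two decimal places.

p̂₁ = 18/1190 = 0.0151, p̂₂ = 27/1382 = 0.0195.
Pooled p̂ = (18+27)/(1190+1382) = 45/2572 = 0.0175.
SE = √(p̂(1−p̂)(1/n₁+1/n₂)) = √(0.0175·0.9825·0.00156393) = √(2.68839e-05) = 0.0052.
z = (0.0151 − 0.0195)/0.0052 = -0.0044/0.0052 = -0.85.
Two-sided p-value ≈ 2·Φ(−0.851) = 0.3949; since p > α = 0.02, fail to reject H₀.

z = -0.85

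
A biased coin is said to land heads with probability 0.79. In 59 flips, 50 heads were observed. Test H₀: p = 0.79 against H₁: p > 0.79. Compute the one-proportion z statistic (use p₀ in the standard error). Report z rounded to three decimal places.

p̂ = 50/59 = 0.84746.
Standard error under H₀: √(0.79×0.21/59) = 0.05303.
z = (0.84746 − 0.79)/0.05303 = 0.05746/0.05303 = 1.084.

z = 1.084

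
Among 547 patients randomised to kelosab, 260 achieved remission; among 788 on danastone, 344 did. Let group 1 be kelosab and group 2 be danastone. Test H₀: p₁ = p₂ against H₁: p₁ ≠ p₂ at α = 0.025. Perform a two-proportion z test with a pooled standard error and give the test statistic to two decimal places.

p̂₁ = 260/547 ≈ 0.4753, p̂₂ = 344/788 ≈ 0.4365.
Pooled p̂ = (260+344)/(547+788) = 604/1335 = 0.4524.
SE = √(p̂(1−p̂)(1/n₁+1/n₂)) = √(0.4524·0.5476·0.00309719) = √(0.00076729) = 0.0277.
z = (0.4753 − 0.4365)/0.0277 = 0.0388/0.0277 = 1.40.
p-value = 2·P(Z > 1.400) ≈ 0.1616, so at α = 0.025 we fail to reject H₀.

z = 1.40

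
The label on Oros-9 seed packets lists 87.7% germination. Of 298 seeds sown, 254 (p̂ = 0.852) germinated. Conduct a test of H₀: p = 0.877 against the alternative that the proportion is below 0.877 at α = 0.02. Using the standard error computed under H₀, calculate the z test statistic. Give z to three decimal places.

p̂ = 254/298 ≈ 0.852349.
Standard error under H₀: √(0.877×0.123/298) = 0.019026.
z = (0.852349 − 0.877)/0.019026 = -0.024651/0.019026 = -1.296.
p-value = P(Z < -1.296) ≈ 0.0975; since p > α = 0.02, fail to reject H₀.

z = -1.296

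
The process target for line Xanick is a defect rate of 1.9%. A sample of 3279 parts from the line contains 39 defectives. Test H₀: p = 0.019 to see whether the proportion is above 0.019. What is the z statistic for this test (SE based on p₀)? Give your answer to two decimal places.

p̂ = 39/3279 ≈ 0.011894.
Standard error under H₀: √(0.019×0.981/3279) = 0.002384.
z = (0.011894 − 0.019)/0.002384 = -0.007106/0.002384 = -2.98.

z = -2.98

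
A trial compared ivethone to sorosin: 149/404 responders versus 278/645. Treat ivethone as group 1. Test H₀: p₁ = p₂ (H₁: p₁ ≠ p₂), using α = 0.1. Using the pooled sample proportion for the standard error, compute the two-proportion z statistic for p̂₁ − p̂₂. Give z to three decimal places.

z = -1.995

p̂₁ = 149/404 = 0.368812, p̂₂ = 278/645 = 0.431008.
Pooled p̂ = (149+278)/(404+645) = 427/1049 = 0.407054.
SE = √(p̂(1−p̂)(1/n₁+1/n₂)) = √(0.407054·0.592946·0.00402564) = √(0.000971632) = 0.031171.
z = (0.368812 − 0.431008)/0.031171 = -0.062196/0.031171 = -1.995.
Two-sided p-value ≈ 2·Φ(−1.995) = 0.0460; since p < α = 0.1, reject H₀.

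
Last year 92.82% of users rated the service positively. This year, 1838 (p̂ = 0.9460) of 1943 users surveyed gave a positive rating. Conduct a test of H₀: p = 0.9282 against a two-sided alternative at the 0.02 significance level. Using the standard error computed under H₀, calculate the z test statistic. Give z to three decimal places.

p̂ = 1838/1943 ≈ 0.945960.
Under H₀, SE = √(0.9282·0.0718/1943) = √(3.42999e-05) = 0.005857.
z = (0.945960 − 0.9282)/0.005857 = 0.017760/0.005857 = 3.032.
p-value = 2·P(Z > 3.032) ≈ 0.0024. With α = 0.02, reject H₀.

z = 3.032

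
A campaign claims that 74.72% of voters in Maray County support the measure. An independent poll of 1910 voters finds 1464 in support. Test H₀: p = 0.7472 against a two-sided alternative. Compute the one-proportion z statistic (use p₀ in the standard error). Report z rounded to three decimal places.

z = 1.940

p̂ = 1464/1910 = 0.766492.
Standard error under H₀: √(0.7472×0.2528/1910) = 0.009945.
z = (0.766492 − 0.7472)/0.009945 = 0.019292/0.009945 = 1.940.
p-value = 2·P(Z > 1.940) ≈ 0.0524.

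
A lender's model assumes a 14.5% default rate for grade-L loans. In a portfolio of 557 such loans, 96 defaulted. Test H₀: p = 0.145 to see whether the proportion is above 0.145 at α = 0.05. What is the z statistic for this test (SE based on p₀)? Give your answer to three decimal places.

p̂ = 96/557 = 0.17235.
Standard error under H₀: √(0.145×0.855/557) = 0.01492.
z = (0.17235 − 0.145)/0.01492 = 0.02735/0.01492 = 1.833.
p-value = P(Z > 1.833) ≈ 0.0334; since p < α = 0.05, reject H₀.

z = 1.833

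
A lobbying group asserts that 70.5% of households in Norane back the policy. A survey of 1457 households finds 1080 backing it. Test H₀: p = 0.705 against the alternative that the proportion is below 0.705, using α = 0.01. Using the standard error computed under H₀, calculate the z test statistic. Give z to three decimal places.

p̂ = 1080/1457 = 0.741249.
Under H₀, SE = √(0.705·0.295/1457) = √(0.000142742) = 0.011947.
z = (0.741249 − 0.705)/0.011947 = 0.036249/0.011947 = 3.034.
p-value = P(Z < 3.034) ≈ 0.9988, so at α = 0.01 we fail to reject H₀.

z = 3.034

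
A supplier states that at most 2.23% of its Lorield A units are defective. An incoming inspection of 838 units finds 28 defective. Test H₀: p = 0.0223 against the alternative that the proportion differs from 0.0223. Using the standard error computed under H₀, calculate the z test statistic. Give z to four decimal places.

p̂ = 28/838 ≈ 0.0334129.
SE = √(p₀(1−p₀)/n) = √(0.021803/838) = 0.0051007.
z = (0.0334129 − 0.0223)/0.0051007 = 0.0111129/0.0051007 = 2.1787.

z = 2.1787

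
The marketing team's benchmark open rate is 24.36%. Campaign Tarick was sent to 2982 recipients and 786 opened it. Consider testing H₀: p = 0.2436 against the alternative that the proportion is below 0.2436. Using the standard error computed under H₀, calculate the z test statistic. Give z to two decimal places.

p̂ = 786/2982 ≈ 0.26358.
Standard error under H₀: √(0.2436×0.7564/2982) = 0.00786.
z = (0.26358 − 0.2436)/0.00786 = 0.01998/0.00786 = 2.54.

z = 2.54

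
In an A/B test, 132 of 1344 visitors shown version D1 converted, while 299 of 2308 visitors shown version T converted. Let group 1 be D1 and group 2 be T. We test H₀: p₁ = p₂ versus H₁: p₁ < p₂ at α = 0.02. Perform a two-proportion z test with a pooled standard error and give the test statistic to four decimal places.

p̂₁ = 132/1344 = 0.098214, p̂₂ = 299/2308 = 0.129549.
Pooled p̂ = (132+299)/(1344+2308) = 431/3652 = 0.118018.
SE = √(0.104089 × 0.00117732) = 0.011070.
z = (0.098214 − 0.129549)/0.011070 = -0.031335/0.011070 = -2.8306.
p-value = P(Z < -2.831) ≈ 0.0023. With α = 0.02, reject H₀.

z = -2.8306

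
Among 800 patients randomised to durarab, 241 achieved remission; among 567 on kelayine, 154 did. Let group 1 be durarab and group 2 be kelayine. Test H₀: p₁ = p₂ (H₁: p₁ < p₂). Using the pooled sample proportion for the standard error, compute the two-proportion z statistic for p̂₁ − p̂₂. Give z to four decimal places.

p̂₁ = 241/800 ≈ 0.301250, p̂₂ = 154/567 ≈ 0.271605.
Pooled p̂ = (241+154)/(800+567) = 395/1367 = 0.288954.
SE = √(0.20546 × 0.00301367) = 0.024883.
z = (0.301250 − 0.271605)/0.024883 = 0.029645/0.024883 = 1.1914.
p-value = P(Z < 1.191) ≈ 0.8832.

z = 1.1914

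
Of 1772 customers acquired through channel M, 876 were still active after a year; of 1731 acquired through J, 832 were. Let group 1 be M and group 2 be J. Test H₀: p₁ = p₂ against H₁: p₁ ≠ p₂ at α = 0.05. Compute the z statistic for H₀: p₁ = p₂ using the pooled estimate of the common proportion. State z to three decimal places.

z = 0.812

p̂₁ = 876/1772 ≈ 0.49436, p̂₂ = 832/1731 ≈ 0.48065.
Pooled p̂ = (876+832)/(1772+1731) = 1708/3503 = 0.48758.
SE = √(0.249846 × 0.00114203) = 0.01689.
z = (0.49436 − 0.48065)/0.01689 = 0.01371/0.01689 = 0.812.
Two-sided p-value ≈ 2·Φ(−0.812) = 0.4170. With α = 0.05, fail to reject H₀.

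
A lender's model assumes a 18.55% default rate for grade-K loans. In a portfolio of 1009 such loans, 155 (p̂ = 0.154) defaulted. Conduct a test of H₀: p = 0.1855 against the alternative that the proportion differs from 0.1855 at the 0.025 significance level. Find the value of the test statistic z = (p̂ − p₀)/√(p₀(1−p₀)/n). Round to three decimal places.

z = -2.605

p̂ = 155/1009 = 0.15362.
Under H₀, SE = √(0.1855·0.8145/1009) = √(0.000149742) = 0.01224.
z = (0.15362 − 0.1855)/0.01224 = -0.03188/0.01224 = -2.605.
p-value = 2·P(Z > 2.605) ≈ 0.0092; since p < α = 0.025, reject H₀.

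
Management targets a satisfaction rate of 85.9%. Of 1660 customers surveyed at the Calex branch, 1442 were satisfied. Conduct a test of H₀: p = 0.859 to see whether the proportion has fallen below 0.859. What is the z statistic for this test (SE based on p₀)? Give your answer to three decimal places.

p̂ = 1442/1660 = 0.868675.
Under H₀, SE = √(0.859·0.141/1660) = √(7.29633e-05) = 0.008542.
z = (0.868675 − 0.859)/0.008542 = 0.009675/0.008542 = 1.133.
p-value = P(Z < 1.133) ≈ 0.8713.

z = 1.133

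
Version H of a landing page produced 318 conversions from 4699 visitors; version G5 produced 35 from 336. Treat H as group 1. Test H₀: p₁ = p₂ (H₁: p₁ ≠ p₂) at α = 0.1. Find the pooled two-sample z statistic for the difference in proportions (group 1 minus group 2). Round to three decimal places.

p̂₁ = 318/4699 ≈ 0.06767, p̂₂ = 35/336 ≈ 0.10417.
Pooled p̂ = (318+35)/(4699+336) = 353/5035 = 0.07011.
SE = √(0.0651939 × 0.003189) = 0.01442.
z = (0.06767 − 0.10417)/0.01442 = -0.03650/0.01442 = -2.531.
p-value = 2·P(Z > 2.531) ≈ 0.0114; since p < α = 0.1, reject H₀.

z = -2.531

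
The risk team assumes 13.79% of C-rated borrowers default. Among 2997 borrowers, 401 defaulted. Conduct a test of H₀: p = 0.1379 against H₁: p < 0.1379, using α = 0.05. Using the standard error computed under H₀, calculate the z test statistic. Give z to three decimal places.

p̂ = 401/2997 = 0.13380.
Under H₀, SE = √(0.1379·0.8621/2997) = √(3.96675e-05) = 0.00630.
z = (0.13380 − 0.1379)/0.00630 = -0.00410/0.00630 = -0.651.
p-value = P(Z < -0.651) ≈ 0.2576. With α = 0.05, fail to reject H₀.

z = -0.651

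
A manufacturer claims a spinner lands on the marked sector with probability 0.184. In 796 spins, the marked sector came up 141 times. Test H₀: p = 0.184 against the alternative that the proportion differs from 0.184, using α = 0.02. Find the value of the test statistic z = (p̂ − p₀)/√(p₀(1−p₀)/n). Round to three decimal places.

p̂ = 141/796 = 0.17714.
Standard error under H₀: √(0.184×0.816/796) = 0.01373.
z = (0.17714 − 0.184)/0.01373 = -0.00686/0.01373 = -0.500.
Two-sided p-value ≈ 2·Φ(−0.500) = 0.6172. With α = 0.02, fail to reject H₀.

z = -0.500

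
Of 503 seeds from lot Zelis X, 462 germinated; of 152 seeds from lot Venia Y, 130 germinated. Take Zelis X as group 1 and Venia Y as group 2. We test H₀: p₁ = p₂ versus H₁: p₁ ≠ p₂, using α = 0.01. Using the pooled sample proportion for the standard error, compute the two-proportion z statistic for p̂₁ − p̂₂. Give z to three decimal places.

z = 2.317

p̂₁ = 462/503 ≈ 0.91849, p̂₂ = 130/152 ≈ 0.85526.
Pooled p̂ = (462+130)/(503+152) = 592/655 = 0.90382.
SE = √(0.086932 × 0.00856702) = 0.02729.
z = (0.91849 − 0.85526)/0.02729 = 0.06323/0.02729 = 2.317.
Two-sided p-value ≈ 2·Φ(−2.317) = 0.0205; since p > α = 0.01, fail to reject H₀.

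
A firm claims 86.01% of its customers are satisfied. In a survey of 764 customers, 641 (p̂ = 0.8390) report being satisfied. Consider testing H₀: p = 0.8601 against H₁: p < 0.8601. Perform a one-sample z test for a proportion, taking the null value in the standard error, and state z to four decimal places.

z = -1.6809

p̂ = 641/764 ≈ 0.839005.
Standard error under H₀: √(0.8601×0.1399/764) = 0.012550.
z = (0.839005 − 0.8601)/0.012550 = -0.021095/0.012550 = -1.6809.
p-value = P(Z < -1.681) ≈ 0.0464.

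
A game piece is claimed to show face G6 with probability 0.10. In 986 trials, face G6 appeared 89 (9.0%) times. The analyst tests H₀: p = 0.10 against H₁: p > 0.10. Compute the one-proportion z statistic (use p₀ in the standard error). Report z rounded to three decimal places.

p̂ = 89/986 = 0.090264.
Under H₀, SE = √(0.1·0.9/986) = √(9.12779e-05) = 0.009554.
z = (0.090264 − 0.1)/0.009554 = -0.009736/0.009554 = -1.019.

z = -1.019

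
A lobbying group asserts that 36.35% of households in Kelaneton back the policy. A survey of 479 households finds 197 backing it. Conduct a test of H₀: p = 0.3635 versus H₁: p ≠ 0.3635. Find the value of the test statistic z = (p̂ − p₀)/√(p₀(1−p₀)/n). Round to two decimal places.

p̂ = 197/479 = 0.4113.
Under H₀, SE = √(0.3635·0.6365/479) = √(0.000483022) = 0.0220.
z = (0.4113 − 0.3635)/0.0220 = 0.0478/0.0220 = 2.17.
Two-sided p-value ≈ 2·Φ(−2.174) = 0.0297.

z = 2.17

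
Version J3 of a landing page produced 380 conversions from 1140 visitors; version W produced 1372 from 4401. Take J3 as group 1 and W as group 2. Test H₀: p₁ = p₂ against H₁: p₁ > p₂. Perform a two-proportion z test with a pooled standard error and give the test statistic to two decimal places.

p̂₁ = 380/1140 ≈ 0.33333, p̂₂ = 1372/4401 ≈ 0.31175.
Pooled p̂ = (380+1372)/(1140+4401) = 1752/5541 = 0.31619.
SE = √(p̂(1−p̂)(1/n₁+1/n₂)) = √(0.31619·0.68381·0.00110441) = √(0.000238789) = 0.01545.
z = (0.33333 − 0.31175)/0.01545 = 0.02158/0.01545 = 1.40.
p-value = P(Z > 1.397) ≈ 0.0812.

z = 1.40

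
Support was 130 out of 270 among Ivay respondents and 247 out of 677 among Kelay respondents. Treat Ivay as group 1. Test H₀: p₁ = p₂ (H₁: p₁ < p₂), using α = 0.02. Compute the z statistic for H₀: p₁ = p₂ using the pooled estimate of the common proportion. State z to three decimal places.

p̂₁ = 130/270 = 0.481481, p̂₂ = 247/677 = 0.364845.
Pooled p̂ = (130+247)/(270+677) = 377/947 = 0.398099.
SE = √(p̂(1−p̂)(1/n₁+1/n₂)) = √(0.398099·0.601901·0.00518081) = √(0.00124141) = 0.035234.
z = (0.481481 − 0.364845)/0.035234 = 0.116636/0.035234 = 3.310.
p-value = P(Z < 3.310) ≈ 0.9995; since p > α = 0.02, fail to reject H₀.

z = 3.310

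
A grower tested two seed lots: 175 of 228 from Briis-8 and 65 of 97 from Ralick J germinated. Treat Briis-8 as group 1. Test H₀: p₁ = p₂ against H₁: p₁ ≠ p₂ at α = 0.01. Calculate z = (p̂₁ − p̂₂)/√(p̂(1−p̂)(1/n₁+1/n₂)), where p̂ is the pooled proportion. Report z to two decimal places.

z = 1.83

p̂₁ = 175/228 = 0.7675, p̂₂ = 65/97 = 0.6701.
Pooled p̂ = (175+65)/(228+97) = 240/325 = 0.7385.
SE = √(p̂(1−p̂)(1/n₁+1/n₂)) = √(0.7385·0.2615·0.0146952) = √(0.00283818) = 0.0533.
z = (0.7675 − 0.6701)/0.0533 = 0.0974/0.0533 = 1.83.
Two-sided p-value ≈ 2·Φ(−1.829) = 0.0674. With α = 0.01, fail to reject H₀.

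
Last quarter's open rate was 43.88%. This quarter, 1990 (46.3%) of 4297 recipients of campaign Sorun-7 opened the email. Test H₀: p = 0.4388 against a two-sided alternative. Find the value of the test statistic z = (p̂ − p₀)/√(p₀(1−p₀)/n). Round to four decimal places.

z = 3.2118

p̂ = 1990/4297 = 0.4631138.
SE = √(p₀(1−p₀)/n) = √(0.24625/4297) = 0.0075702.
z = (0.4631138 − 0.4388)/0.0075702 = 0.0243138/0.0075702 = 3.2118.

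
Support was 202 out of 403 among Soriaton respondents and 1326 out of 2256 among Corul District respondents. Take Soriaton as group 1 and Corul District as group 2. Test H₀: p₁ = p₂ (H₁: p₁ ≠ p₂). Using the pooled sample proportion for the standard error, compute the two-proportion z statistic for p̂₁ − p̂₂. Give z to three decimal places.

p̂₁ = 202/403 = 0.50124, p̂₂ = 1326/2256 = 0.58777.
Pooled p̂ = (202+1326)/(403+2256) = 1528/2659 = 0.57465.
SE = √(p̂(1−p̂)(1/n₁+1/n₂)) = √(0.57465·0.42535·0.00292465) = √(0.000714864) = 0.02674.
z = (0.50124 − 0.58777)/0.02674 = -0.08653/0.02674 = -3.236.
Two-sided p-value ≈ 2·Φ(−3.236) = 0.0012.

z = -3.236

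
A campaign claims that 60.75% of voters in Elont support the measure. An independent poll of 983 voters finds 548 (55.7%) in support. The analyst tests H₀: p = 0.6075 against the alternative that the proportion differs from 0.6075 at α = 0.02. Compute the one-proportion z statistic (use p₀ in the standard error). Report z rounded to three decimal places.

z = -3.212

p̂ = 548/983 ≈ 0.557477.
Under H₀, SE = √(0.6075·0.3925/983) = √(0.000242567) = 0.015575.
z = (0.557477 − 0.6075)/0.015575 = -0.050023/0.015575 = -3.212.
p-value = 2·P(Z > 3.212) ≈ 0.0013; since p < α = 0.02, reject H₀.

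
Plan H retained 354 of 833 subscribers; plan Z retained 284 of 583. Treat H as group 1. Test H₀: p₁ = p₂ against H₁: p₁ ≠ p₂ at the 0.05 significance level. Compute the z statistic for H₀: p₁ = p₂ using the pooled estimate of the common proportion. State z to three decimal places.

z = -2.314

p̂₁ = 354/833 ≈ 0.42497, p̂₂ = 284/583 ≈ 0.48714.
Pooled p̂ = (354+284)/(833+583) = 638/1416 = 0.45056.
SE = √(0.247556 × 0.00291575) = 0.02687.
z = (0.42497 − 0.48714)/0.02687 = -0.06217/0.02687 = -2.314.
Two-sided p-value ≈ 2·Φ(−2.314) = 0.0207, so at α = 0.05 we reject H₀.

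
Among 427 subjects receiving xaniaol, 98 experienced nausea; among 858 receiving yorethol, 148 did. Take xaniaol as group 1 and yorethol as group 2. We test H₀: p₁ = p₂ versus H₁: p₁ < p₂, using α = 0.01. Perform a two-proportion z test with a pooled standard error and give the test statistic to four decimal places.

z = 2.4469

p̂₁ = 98/427 ≈ 0.2295082, p̂₂ = 148/858 ≈ 0.1724942.
Pooled p̂ = (98+148)/(427+858) = 246/1285 = 0.1914397.
SE = √(0.154791 × 0.00350742) = 0.0233006.
z = (0.2295082 − 0.1724942)/0.0233006 = 0.0570140/0.0233006 = 2.4469.
p-value = P(Z < 2.447) ≈ 0.9928; since p > α = 0.01, fail to reject H₀.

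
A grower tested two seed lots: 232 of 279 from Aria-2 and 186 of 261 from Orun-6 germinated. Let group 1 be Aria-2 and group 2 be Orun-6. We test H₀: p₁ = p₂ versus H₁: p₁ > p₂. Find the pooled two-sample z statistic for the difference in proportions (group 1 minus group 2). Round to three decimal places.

z = 3.302

p̂₁ = 232/279 ≈ 0.83154, p̂₂ = 186/261 ≈ 0.71264.
Pooled p̂ = (232+186)/(279+261) = 418/540 = 0.77407.
SE = √(0.174883 × 0.00741565) = 0.03601.
z = (0.83154 − 0.71264)/0.03601 = 0.11890/0.03601 = 3.302.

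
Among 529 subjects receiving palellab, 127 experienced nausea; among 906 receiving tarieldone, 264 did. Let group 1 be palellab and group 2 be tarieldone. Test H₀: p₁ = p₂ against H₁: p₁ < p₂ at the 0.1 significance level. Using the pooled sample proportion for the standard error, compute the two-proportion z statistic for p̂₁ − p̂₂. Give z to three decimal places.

p̂₁ = 127/529 ≈ 0.24008, p̂₂ = 264/906 ≈ 0.29139.
Pooled p̂ = (127+264)/(529+906) = 391/1435 = 0.27247.
SE = √(0.198232 × 0.00299411) = 0.02436.
z = (0.24008 − 0.29139)/0.02436 = -0.05131/0.02436 = -2.106.
p-value = P(Z < -2.106) ≈ 0.0176, so at α = 0.1 we reject H₀.

z = -2.106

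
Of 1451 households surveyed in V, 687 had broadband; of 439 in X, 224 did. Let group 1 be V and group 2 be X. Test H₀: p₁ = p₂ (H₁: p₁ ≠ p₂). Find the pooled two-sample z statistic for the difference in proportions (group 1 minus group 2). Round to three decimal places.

z = -1.351

p̂₁ = 687/1451 = 0.47347, p̂₂ = 224/439 = 0.51025.
Pooled p̂ = (687+224)/(1451+439) = 911/1890 = 0.48201.
SE = √(0.249676 × 0.00296708) = 0.02722.
z = (0.47347 − 0.51025)/0.02722 = -0.03678/0.02722 = -1.351.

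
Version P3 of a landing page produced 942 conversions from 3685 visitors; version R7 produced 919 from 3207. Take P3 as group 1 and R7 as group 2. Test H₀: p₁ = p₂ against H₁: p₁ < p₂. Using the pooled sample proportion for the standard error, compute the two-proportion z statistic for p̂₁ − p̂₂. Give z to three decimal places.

p̂₁ = 942/3685 ≈ 0.25563, p̂₂ = 919/3207 ≈ 0.28656.
Pooled p̂ = (942+919)/(3685+3207) = 1861/6892 = 0.27002.
SE = √(p̂(1−p̂)(1/n₁+1/n₂)) = √(0.27002·0.72998·0.000583188) = √(0.000114953) = 0.01072.
z = (0.25563 − 0.28656)/0.01072 = -0.03093/0.01072 = -2.885.
p-value = P(Z < -2.885) ≈ 0.0020.

z = -2.885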